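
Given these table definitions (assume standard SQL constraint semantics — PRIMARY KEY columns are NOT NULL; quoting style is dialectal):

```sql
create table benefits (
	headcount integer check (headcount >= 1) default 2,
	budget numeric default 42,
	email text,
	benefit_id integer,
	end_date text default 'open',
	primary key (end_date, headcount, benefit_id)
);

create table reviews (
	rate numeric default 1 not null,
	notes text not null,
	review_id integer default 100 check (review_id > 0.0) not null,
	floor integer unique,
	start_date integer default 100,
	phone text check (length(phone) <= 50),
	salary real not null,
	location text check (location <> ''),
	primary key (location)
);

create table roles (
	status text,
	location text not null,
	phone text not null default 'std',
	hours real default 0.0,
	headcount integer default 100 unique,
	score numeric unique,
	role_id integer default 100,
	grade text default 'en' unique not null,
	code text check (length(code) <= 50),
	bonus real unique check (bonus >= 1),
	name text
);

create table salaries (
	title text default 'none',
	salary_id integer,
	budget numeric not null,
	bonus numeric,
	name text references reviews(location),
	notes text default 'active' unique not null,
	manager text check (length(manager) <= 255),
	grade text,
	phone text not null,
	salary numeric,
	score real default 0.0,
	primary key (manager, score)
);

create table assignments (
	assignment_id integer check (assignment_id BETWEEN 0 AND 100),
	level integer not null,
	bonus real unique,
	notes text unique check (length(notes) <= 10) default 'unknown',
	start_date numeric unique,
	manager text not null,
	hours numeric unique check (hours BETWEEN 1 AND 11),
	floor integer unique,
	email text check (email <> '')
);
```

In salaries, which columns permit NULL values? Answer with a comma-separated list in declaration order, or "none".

title, salary_id, bonus, name, grade, salary

- title: DEFAULT only fills an omitted column; an explicit NULL is still allowed → nullable.
- salary_id: no NOT NULL constraint applies → nullable.
- budget: declared NOT NULL → not nullable.
- bonus: no NOT NULL constraint applies → nullable.
- name: a foreign key column may be NULL unless separately constrained → nullable.
- notes: declared NOT NULL → not nullable.
- manager: part of the PRIMARY KEY, which implies NOT NULL → not nullable.
- grade: no NOT NULL constraint applies → nullable.
- phone: declared NOT NULL → not nullable.
- salary: no NOT NULL constraint applies → nullable.
- score: part of the PRIMARY KEY, which implies NOT NULL → not nullable.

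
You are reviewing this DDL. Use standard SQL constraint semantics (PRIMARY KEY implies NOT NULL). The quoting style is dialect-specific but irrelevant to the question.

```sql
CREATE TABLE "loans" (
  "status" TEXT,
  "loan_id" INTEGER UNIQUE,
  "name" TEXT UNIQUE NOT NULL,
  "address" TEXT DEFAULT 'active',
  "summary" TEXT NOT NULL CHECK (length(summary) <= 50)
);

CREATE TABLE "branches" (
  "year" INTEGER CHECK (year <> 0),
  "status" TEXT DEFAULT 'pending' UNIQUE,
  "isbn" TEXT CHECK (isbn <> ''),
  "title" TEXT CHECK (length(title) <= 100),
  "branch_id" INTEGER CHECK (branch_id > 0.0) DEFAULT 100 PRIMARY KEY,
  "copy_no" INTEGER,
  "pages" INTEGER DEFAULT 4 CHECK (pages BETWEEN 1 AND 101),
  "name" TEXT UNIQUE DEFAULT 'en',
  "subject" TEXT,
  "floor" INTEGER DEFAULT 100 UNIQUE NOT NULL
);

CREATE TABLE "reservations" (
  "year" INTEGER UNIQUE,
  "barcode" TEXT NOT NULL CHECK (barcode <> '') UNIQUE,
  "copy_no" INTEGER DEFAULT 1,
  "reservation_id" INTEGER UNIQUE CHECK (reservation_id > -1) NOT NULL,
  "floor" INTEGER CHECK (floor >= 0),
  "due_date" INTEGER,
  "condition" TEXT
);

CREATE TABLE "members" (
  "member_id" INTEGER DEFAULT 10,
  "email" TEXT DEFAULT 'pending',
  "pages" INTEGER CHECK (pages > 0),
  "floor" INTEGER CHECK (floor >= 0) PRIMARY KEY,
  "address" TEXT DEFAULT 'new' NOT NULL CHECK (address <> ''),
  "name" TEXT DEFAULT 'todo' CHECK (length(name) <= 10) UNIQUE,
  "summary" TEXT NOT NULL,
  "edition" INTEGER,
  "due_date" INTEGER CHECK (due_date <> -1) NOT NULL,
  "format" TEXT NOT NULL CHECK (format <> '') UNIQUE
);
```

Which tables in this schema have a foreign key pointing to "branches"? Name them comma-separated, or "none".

none

No REFERENCES clause anywhere in the schema names branches.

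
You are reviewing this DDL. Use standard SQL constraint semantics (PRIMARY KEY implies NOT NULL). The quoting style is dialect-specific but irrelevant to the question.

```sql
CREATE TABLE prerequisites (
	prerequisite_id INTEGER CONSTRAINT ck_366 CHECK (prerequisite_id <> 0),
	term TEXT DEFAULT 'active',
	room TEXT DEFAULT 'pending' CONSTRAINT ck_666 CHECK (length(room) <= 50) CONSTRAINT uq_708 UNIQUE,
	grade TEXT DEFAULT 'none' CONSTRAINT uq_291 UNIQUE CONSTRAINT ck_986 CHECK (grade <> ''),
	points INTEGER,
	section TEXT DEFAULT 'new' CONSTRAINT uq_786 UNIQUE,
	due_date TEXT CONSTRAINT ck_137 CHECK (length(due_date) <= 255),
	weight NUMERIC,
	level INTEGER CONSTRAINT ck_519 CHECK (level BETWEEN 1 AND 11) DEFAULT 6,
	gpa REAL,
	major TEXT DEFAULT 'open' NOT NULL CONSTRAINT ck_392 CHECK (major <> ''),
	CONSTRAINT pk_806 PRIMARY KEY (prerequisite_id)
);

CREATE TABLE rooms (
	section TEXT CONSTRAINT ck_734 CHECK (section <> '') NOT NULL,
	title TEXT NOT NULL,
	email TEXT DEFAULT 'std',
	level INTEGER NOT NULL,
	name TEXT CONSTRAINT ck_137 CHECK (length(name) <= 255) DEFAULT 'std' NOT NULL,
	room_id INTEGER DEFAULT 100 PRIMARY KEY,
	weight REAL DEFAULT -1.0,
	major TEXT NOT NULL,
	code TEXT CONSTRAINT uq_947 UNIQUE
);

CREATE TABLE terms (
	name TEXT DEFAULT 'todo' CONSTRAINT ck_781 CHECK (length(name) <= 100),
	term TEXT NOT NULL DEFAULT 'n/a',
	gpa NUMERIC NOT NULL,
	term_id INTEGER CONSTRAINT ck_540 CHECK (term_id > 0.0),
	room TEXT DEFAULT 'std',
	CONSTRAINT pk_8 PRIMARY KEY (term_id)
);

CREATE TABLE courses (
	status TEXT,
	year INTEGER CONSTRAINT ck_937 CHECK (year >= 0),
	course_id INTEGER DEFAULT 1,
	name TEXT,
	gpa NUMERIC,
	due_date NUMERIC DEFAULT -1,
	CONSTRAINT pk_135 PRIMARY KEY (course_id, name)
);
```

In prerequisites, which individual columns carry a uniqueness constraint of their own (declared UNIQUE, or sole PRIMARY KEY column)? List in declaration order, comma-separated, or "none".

- prerequisite_id: single-column PRIMARY KEY → unique.
- term: no UNIQUE or single-column PK constraint.
- room: declared UNIQUE → unique.
- grade: declared UNIQUE → unique.
- points: no UNIQUE or single-column PK constraint.
- section: declared UNIQUE → unique.
- due_date: no UNIQUE or single-column PK constraint.
- weight: no UNIQUE or single-column PK constraint.
- level: no UNIQUE or single-column PK constraint.
- gpa: no UNIQUE or single-column PK constraint.
- major: no UNIQUE or single-column PK constraint.

prerequisite_id, room, grade, section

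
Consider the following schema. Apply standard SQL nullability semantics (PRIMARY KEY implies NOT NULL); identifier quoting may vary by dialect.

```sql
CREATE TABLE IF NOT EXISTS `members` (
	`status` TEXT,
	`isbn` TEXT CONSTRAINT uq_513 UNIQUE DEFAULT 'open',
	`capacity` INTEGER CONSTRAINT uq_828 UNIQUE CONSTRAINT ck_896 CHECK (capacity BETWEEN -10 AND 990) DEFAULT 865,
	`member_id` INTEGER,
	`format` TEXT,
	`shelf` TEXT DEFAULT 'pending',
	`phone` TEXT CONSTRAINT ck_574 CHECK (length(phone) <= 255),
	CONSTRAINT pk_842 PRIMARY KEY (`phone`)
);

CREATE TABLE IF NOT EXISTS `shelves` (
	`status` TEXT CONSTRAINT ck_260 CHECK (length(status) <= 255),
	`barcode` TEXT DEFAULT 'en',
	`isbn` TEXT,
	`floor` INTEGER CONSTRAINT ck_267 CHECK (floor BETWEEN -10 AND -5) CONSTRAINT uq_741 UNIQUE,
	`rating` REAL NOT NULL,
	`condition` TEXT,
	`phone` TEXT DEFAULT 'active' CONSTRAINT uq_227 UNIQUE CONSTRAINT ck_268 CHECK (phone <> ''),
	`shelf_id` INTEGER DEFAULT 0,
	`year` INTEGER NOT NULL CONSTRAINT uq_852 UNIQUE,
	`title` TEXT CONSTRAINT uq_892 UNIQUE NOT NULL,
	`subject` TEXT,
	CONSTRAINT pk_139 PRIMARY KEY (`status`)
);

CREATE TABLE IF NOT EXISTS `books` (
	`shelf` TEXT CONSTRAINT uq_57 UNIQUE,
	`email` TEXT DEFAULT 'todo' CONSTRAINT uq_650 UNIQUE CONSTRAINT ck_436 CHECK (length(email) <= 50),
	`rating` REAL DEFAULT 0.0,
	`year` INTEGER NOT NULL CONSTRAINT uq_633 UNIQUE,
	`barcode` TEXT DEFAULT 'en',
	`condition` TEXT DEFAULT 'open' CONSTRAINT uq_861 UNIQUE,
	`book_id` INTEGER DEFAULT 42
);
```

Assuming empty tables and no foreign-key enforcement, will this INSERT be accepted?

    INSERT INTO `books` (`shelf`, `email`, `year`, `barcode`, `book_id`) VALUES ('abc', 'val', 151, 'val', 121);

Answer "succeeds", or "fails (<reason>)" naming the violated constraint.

succeeds

NOT NULL columns: year is supplied.
CHECK constraints: 'val' satisfies (length(email) <= 50).
No constraint is violated.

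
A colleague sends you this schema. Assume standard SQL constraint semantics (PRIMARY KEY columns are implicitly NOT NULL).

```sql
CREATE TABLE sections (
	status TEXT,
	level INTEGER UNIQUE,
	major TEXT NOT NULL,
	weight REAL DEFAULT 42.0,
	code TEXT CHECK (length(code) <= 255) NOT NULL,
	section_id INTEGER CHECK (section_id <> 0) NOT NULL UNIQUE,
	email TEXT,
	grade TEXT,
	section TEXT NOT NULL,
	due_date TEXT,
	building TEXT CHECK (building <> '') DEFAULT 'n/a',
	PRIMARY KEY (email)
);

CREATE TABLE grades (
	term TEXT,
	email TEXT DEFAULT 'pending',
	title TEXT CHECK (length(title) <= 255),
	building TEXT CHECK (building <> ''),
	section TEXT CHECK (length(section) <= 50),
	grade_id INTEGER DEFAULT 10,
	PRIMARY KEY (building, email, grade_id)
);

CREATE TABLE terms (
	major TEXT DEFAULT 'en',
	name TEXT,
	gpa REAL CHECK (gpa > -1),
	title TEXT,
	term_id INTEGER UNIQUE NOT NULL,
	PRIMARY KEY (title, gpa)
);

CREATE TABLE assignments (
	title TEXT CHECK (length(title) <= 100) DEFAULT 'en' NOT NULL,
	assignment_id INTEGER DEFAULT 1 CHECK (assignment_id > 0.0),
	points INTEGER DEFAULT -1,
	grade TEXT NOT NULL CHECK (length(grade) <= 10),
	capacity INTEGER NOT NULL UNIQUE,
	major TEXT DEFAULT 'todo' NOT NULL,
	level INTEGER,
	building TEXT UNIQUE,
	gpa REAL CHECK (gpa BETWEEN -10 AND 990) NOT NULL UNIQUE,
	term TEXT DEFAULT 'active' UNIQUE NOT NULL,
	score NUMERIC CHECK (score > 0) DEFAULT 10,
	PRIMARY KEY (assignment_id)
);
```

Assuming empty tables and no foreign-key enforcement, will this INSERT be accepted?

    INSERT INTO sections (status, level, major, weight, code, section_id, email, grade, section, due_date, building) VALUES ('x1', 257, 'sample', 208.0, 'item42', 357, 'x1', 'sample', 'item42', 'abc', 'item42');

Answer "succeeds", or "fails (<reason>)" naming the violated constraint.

succeeds

NOT NULL columns: code is supplied; email is supplied; major is supplied; section is supplied; section_id is supplied.
CHECK constraints: 'item42' satisfies (length(code) <= 255); 357 satisfies (section_id <> 0); 'item42' satisfies (building <> '').
No constraint is violated.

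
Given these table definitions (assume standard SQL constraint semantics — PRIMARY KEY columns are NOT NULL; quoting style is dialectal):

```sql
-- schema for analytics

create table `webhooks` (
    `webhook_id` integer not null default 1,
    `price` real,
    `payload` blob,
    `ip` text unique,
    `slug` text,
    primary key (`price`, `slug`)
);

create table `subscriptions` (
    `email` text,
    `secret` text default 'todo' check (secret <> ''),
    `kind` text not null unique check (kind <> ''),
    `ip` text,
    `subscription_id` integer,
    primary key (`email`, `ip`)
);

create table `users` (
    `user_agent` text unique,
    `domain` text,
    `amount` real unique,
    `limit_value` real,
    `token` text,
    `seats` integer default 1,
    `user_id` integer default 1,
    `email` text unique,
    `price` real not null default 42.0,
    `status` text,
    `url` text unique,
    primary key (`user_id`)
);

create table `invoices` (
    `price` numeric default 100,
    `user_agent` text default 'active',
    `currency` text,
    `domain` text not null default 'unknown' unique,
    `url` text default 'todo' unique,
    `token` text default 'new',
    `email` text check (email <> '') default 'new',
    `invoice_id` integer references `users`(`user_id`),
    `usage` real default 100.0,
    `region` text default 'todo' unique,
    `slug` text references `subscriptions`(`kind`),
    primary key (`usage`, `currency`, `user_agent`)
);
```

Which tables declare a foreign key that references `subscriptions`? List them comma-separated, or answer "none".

- invoices.slug references subscriptions(kind).

invoices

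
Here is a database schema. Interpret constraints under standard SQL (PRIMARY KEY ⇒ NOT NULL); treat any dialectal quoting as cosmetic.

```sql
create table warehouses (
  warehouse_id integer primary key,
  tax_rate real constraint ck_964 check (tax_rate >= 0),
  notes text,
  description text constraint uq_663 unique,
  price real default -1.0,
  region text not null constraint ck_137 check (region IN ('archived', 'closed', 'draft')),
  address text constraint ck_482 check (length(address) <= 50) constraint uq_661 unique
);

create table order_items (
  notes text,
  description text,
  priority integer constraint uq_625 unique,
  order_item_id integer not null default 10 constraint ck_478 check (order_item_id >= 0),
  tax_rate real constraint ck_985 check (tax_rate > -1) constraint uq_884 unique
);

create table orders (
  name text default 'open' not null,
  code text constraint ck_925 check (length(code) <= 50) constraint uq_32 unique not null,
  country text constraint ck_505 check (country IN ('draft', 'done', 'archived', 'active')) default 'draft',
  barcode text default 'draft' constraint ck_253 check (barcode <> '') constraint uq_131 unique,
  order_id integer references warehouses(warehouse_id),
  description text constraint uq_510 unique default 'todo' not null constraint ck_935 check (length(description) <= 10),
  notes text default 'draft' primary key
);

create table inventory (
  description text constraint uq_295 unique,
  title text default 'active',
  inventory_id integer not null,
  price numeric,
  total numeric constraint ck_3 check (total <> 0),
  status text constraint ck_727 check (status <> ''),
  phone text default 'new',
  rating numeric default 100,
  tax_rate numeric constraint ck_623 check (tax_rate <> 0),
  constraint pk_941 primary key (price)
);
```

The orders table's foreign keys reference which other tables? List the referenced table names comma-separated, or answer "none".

- order_id REFERENCES warehouses(warehouse_id).

warehouses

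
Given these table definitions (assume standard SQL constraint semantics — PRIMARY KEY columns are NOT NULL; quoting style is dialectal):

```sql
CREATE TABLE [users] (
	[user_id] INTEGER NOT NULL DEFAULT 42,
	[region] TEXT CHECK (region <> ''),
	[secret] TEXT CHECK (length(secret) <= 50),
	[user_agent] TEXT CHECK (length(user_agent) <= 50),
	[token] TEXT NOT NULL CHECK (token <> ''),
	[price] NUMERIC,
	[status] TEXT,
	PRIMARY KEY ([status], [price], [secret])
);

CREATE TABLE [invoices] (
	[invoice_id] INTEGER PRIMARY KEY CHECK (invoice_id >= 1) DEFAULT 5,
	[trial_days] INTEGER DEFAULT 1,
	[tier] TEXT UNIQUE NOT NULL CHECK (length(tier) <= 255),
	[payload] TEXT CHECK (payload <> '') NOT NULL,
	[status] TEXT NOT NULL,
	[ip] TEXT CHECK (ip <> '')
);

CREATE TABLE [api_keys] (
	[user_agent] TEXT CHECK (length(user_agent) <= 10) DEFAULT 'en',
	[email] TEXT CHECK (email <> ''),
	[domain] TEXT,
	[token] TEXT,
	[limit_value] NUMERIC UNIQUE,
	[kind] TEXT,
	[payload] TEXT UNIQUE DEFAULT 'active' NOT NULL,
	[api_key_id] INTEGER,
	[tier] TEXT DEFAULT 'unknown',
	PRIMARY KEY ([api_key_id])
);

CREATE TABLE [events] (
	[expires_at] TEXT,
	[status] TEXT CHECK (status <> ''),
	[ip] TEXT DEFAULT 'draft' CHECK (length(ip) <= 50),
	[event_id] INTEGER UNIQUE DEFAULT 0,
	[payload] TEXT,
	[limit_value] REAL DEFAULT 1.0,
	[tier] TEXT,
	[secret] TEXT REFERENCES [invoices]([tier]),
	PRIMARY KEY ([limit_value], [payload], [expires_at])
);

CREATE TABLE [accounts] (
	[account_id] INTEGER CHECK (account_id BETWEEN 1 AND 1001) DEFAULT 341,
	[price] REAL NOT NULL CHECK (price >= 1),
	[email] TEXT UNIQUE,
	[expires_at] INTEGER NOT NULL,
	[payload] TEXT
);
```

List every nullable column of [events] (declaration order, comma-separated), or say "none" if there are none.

- expires_at: part of the PRIMARY KEY, which implies NOT NULL → not nullable.
- status: CHECK does not forbid NULL (a CHECK constraint passes when its expression is NULL) → nullable.
- ip: CHECK does not forbid NULL (a CHECK constraint passes when its expression is NULL) → nullable.
- event_id: UNIQUE does not imply NOT NULL → nullable.
- payload: part of the PRIMARY KEY, which implies NOT NULL → not nullable.
- limit_value: part of the PRIMARY KEY, which implies NOT NULL → not nullable.
- tier: no NOT NULL constraint applies → nullable.
- secret: a foreign key column may be NULL unless separately constrained → nullable.

status, ip, event_id, tier, secret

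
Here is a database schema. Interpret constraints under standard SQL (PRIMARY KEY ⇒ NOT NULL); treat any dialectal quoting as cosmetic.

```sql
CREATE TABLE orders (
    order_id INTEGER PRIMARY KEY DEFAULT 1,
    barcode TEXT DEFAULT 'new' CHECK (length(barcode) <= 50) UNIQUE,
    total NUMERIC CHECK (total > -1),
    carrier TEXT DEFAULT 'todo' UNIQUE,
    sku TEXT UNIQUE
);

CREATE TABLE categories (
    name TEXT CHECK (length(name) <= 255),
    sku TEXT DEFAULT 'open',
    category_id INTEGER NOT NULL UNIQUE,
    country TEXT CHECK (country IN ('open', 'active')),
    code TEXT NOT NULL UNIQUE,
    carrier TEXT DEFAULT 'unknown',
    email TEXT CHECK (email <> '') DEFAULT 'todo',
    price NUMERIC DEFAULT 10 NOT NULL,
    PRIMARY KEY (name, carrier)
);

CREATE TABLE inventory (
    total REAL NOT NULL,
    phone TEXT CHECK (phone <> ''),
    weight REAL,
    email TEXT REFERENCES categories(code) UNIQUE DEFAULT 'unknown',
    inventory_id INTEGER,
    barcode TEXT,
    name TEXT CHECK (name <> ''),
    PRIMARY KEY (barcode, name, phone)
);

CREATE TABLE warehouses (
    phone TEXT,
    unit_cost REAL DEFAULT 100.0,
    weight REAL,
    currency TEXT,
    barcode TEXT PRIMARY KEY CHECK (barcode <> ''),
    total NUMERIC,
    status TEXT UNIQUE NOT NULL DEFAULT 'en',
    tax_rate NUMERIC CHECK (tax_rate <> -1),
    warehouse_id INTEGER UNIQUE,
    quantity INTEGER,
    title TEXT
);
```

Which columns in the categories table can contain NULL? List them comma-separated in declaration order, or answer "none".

- name: part of the PRIMARY KEY, which implies NOT NULL → not nullable.
- sku: DEFAULT only fills an omitted column; an explicit NULL is still allowed → nullable.
- category_id: declared NOT NULL → not nullable.
- country: CHECK does not forbid NULL (a CHECK constraint passes when its expression is NULL) → nullable.
- code: declared NOT NULL → not nullable.
- carrier: part of the PRIMARY KEY, which implies NOT NULL → not nullable.
- email: CHECK does not forbid NULL (a CHECK constraint passes when its expression is NULL) → nullable.
- price: declared NOT NULL → not nullable.

sku, country, email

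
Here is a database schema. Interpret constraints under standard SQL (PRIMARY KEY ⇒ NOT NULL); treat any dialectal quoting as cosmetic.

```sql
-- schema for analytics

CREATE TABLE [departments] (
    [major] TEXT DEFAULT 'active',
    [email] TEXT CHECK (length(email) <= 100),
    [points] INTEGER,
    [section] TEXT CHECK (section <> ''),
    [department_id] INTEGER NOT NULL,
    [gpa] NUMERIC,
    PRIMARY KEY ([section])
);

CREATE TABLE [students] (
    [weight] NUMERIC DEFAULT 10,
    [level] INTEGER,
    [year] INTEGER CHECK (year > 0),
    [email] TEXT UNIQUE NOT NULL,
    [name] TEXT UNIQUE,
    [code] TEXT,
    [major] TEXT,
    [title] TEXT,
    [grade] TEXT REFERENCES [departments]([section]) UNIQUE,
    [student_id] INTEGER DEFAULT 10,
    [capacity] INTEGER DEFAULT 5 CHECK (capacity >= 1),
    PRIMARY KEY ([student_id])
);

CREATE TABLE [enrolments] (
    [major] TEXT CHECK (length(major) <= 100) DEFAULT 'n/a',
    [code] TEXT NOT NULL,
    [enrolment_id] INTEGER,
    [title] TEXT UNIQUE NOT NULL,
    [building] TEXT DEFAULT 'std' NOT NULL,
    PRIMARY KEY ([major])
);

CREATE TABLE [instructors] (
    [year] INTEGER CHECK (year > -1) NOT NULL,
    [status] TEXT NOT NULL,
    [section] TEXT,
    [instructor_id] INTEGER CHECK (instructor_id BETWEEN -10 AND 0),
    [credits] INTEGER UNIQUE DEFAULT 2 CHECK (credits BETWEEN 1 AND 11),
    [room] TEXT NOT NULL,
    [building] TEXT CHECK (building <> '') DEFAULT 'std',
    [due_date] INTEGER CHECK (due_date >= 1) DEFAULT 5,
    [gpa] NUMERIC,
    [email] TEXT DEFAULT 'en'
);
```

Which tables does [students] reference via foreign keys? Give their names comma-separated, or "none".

departments

- grade REFERENCES departments(section).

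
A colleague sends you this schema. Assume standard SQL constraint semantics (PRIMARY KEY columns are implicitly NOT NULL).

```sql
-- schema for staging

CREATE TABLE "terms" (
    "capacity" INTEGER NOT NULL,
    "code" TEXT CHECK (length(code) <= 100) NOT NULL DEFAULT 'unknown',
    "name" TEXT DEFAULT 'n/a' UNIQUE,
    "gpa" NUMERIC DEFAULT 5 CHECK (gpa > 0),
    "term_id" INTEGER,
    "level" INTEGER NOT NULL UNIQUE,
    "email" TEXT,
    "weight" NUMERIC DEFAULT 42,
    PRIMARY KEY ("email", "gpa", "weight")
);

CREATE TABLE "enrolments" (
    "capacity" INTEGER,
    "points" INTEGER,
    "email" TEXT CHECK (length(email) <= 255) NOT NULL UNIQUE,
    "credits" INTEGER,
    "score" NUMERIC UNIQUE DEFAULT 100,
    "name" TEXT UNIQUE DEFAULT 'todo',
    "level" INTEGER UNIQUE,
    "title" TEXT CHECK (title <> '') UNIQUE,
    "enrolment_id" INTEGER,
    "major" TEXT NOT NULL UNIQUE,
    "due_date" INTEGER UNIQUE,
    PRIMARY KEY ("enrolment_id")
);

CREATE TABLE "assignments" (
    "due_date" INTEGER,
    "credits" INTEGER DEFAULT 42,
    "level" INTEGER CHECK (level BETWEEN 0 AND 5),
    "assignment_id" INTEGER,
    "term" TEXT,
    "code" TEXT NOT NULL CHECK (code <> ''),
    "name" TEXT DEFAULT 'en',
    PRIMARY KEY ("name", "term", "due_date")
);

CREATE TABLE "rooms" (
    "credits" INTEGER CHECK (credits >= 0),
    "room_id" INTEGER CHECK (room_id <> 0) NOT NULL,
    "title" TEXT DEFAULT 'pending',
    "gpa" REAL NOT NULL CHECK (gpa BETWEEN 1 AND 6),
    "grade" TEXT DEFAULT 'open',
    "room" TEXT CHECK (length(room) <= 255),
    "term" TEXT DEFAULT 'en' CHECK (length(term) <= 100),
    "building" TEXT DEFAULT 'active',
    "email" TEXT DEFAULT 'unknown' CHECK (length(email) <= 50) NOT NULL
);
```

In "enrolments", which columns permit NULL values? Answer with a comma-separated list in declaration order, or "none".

- capacity: no NOT NULL constraint applies → nullable.
- points: no NOT NULL constraint applies → nullable.
- email: declared NOT NULL → not nullable.
- credits: no NOT NULL constraint applies → nullable.
- score: UNIQUE does not imply NOT NULL → nullable.
- name: UNIQUE does not imply NOT NULL → nullable.
- level: UNIQUE does not imply NOT NULL → nullable.
- title: CHECK does not forbid NULL (a CHECK constraint passes when its expression is NULL) → nullable.
- enrolment_id: part of the PRIMARY KEY, which implies NOT NULL → not nullable.
- major: declared NOT NULL → not nullable.
- due_date: UNIQUE does not imply NOT NULL → nullable.

capacity, points, credits, score, name, level, title, due_date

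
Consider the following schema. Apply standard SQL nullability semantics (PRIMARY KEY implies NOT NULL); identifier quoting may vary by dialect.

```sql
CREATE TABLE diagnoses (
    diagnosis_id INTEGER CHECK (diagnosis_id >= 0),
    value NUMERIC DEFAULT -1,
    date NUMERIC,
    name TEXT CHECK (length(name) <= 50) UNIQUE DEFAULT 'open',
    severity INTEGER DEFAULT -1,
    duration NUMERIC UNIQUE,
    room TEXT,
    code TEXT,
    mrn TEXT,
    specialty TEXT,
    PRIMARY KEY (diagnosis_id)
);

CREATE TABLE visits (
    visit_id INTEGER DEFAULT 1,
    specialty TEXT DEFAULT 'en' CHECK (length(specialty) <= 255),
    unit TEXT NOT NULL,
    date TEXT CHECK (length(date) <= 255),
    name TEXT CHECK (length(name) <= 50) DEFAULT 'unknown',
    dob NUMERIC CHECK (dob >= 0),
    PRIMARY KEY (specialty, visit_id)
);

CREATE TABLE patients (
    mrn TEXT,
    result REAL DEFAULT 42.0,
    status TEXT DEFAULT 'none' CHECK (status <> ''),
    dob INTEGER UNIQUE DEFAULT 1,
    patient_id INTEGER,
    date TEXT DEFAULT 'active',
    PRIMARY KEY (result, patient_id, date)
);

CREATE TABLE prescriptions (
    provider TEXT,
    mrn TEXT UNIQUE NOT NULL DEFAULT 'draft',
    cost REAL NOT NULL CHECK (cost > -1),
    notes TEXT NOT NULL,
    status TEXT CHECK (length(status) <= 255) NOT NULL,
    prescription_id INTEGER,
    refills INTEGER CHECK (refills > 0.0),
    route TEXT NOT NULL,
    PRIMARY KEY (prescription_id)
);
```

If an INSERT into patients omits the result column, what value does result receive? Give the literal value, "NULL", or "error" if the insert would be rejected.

42.0

result has an explicit DEFAULT 42.0.
When the column is omitted from an INSERT, that default is used.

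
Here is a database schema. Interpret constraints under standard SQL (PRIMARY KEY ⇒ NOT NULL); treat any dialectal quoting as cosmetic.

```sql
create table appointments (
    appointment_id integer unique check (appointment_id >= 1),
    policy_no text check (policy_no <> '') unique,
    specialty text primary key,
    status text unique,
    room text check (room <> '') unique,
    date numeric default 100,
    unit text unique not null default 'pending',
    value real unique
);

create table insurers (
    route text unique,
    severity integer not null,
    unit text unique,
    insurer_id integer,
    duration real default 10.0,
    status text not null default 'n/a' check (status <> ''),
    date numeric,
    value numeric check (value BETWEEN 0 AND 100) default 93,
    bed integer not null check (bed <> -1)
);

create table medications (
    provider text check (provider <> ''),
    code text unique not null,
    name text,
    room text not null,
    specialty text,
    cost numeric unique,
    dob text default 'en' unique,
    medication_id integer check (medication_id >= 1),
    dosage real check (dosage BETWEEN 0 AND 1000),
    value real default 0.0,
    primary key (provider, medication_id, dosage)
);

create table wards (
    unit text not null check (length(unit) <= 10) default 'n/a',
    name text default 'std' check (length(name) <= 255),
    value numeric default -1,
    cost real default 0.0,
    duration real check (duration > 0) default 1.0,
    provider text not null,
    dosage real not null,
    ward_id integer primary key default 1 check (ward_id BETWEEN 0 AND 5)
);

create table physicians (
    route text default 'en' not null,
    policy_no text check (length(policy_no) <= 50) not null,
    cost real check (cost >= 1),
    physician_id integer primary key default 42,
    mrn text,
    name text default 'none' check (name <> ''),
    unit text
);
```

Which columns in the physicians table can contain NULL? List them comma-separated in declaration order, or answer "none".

cost, mrn, name, unit

- route: declared NOT NULL → not nullable.
- policy_no: declared NOT NULL → not nullable.
- cost: CHECK does not forbid NULL (a CHECK constraint passes when its expression is NULL) → nullable.
- physician_id: part of the PRIMARY KEY, which implies NOT NULL → not nullable.
- mrn: no NOT NULL constraint applies → nullable.
- name: CHECK does not forbid NULL (a CHECK constraint passes when its expression is NULL) → nullable.
- unit: no NOT NULL constraint applies → nullable.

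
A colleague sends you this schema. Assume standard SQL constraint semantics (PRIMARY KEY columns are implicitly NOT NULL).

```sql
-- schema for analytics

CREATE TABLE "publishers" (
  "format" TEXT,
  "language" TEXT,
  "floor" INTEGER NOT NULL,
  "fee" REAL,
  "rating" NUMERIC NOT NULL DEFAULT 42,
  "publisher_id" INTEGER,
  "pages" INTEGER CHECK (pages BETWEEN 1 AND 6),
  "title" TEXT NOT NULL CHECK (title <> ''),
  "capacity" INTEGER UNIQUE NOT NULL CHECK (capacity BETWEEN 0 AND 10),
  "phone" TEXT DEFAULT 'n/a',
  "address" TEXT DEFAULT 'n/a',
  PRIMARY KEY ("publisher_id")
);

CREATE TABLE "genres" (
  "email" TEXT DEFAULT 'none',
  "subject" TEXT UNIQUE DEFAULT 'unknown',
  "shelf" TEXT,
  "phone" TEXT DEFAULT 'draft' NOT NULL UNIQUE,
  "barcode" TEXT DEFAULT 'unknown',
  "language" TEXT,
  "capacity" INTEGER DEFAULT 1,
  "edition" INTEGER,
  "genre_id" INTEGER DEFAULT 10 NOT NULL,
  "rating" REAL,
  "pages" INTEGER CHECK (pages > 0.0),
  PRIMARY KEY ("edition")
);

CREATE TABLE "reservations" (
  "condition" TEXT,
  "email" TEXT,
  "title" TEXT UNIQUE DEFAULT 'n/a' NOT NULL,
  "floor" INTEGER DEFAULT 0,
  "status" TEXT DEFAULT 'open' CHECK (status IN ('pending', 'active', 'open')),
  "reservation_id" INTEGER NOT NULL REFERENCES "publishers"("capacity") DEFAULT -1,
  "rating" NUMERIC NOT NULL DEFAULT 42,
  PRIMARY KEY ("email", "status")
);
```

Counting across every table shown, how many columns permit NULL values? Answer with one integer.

16

publishers: 6 nullable (format, language, fee, pages, phone, address — PK (publisher_id) and explicit NOT NULL columns excluded).
genres: 8 nullable (email, subject, shelf, barcode, language, capacity, rating, pages — PK (edition) and explicit NOT NULL columns excluded).
reservations: 2 nullable (condition, floor — PK (email, status) and explicit NOT NULL columns excluded).
Total: 6 + 8 + 2 = 16.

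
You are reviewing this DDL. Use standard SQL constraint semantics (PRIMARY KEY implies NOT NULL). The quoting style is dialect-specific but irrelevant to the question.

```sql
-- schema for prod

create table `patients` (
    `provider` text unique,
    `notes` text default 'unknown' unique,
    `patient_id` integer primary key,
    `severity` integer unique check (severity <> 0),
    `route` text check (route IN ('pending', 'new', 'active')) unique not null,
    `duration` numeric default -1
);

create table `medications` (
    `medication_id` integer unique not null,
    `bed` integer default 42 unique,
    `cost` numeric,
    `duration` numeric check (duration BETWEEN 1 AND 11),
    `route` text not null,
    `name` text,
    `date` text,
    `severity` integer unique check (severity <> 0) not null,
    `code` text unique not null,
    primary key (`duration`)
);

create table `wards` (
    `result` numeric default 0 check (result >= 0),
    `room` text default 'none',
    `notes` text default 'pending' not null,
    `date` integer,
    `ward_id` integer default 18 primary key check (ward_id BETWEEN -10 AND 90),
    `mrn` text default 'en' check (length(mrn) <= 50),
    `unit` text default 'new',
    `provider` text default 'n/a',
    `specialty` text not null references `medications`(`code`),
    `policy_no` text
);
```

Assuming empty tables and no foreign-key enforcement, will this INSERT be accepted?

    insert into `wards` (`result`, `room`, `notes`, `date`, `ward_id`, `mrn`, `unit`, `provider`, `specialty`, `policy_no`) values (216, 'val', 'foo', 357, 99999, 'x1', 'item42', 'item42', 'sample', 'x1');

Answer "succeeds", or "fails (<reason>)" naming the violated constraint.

fails (CHECK on ward_id)

The value 99999 for ward_id violates CHECK (ward_id BETWEEN -10 AND 90).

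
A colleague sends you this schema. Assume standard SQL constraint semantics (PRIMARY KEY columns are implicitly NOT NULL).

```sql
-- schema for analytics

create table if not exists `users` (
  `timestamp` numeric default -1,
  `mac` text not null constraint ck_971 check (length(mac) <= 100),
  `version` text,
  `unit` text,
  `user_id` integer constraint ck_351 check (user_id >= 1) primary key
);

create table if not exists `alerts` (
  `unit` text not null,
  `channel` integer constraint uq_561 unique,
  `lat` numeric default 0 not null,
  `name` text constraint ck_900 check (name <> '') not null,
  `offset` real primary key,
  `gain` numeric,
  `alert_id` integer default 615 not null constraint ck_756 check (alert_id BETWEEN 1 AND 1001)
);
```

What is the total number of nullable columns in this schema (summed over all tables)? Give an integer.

5

users: 3 nullable (timestamp, version, unit — PK (user_id) and explicit NOT NULL columns excluded).
alerts: 2 nullable (channel, gain — PK (offset) and explicit NOT NULL columns excluded).
Total: 3 + 2 = 5.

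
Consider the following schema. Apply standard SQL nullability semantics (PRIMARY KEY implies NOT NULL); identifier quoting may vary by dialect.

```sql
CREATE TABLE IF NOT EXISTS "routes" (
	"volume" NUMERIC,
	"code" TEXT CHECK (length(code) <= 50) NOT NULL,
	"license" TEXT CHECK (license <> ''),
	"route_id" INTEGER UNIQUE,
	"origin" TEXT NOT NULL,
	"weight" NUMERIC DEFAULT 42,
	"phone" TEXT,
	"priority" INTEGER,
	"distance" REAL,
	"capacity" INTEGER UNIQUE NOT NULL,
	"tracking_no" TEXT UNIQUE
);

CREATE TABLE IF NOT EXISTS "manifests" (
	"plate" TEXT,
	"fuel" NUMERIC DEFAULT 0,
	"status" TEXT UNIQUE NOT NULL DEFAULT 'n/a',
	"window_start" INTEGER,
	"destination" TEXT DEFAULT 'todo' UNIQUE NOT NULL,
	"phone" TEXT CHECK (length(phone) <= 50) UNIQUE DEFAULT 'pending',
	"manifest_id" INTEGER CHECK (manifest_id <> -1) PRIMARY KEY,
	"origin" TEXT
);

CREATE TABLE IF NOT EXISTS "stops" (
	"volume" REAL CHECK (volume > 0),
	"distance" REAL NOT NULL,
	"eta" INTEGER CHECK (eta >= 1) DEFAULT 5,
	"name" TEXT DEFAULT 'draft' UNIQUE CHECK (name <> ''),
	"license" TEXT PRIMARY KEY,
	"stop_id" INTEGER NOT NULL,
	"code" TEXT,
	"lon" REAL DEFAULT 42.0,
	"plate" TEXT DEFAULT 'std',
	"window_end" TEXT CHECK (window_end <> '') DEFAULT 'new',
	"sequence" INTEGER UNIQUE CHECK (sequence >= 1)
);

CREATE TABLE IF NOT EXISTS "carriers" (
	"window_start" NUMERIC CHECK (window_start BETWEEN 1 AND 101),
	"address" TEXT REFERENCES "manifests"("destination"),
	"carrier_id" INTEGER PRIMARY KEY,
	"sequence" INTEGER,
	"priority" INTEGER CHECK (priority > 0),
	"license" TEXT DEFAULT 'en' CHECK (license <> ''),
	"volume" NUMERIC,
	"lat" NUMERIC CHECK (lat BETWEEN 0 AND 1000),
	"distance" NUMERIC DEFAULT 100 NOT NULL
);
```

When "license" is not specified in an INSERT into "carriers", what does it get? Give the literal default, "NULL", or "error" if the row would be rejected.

'en'

license has an explicit DEFAULT 'en'.
When the column is omitted from an INSERT, that default is used.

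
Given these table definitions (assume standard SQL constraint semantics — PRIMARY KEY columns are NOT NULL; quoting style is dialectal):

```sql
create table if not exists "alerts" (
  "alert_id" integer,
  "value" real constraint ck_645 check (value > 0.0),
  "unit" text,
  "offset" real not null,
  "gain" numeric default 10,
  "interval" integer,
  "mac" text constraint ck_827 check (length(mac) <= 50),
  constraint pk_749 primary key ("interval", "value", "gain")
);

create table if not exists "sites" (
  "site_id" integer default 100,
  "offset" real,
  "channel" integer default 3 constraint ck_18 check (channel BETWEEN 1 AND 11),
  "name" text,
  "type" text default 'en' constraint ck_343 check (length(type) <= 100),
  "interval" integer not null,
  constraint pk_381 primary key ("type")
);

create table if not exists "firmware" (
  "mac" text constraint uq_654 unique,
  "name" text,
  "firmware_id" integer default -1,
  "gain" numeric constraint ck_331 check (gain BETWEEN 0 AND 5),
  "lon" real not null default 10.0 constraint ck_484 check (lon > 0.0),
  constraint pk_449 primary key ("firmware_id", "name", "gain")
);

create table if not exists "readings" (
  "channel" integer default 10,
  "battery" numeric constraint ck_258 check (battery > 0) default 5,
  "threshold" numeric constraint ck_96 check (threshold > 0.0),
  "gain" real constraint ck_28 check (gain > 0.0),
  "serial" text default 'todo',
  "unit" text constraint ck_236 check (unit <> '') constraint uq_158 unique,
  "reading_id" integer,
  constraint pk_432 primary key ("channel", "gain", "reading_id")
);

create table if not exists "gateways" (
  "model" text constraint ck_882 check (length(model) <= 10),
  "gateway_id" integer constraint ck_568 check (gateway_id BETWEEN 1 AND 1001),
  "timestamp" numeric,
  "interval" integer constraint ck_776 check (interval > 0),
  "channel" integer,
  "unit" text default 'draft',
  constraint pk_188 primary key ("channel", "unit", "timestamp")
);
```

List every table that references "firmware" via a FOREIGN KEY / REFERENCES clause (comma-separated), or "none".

none

No REFERENCES clause anywhere in the schema names firmware.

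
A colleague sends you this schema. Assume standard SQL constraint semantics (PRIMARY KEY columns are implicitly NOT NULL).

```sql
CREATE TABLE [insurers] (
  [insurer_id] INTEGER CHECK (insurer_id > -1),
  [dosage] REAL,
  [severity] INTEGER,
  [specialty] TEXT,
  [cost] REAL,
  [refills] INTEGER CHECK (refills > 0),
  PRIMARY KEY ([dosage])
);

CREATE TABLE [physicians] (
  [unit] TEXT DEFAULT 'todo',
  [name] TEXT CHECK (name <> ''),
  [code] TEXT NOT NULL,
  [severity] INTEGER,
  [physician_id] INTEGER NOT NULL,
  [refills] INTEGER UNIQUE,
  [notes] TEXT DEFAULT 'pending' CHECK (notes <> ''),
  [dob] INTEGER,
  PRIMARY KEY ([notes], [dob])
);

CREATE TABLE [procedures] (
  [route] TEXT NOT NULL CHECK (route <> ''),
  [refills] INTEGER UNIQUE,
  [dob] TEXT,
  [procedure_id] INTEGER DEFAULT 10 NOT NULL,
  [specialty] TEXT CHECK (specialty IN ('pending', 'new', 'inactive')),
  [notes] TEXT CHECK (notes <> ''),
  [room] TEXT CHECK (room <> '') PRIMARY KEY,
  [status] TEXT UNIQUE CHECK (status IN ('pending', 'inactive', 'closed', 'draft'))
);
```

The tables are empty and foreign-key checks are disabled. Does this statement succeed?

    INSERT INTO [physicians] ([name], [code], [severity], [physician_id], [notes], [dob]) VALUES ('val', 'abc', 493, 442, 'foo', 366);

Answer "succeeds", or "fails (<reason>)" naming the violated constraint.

NOT NULL columns: code is supplied; dob is supplied; notes is supplied; physician_id is supplied.
CHECK constraints: 'val' satisfies (name <> ''); 'foo' satisfies (notes <> '').
No constraint is violated.

succeeds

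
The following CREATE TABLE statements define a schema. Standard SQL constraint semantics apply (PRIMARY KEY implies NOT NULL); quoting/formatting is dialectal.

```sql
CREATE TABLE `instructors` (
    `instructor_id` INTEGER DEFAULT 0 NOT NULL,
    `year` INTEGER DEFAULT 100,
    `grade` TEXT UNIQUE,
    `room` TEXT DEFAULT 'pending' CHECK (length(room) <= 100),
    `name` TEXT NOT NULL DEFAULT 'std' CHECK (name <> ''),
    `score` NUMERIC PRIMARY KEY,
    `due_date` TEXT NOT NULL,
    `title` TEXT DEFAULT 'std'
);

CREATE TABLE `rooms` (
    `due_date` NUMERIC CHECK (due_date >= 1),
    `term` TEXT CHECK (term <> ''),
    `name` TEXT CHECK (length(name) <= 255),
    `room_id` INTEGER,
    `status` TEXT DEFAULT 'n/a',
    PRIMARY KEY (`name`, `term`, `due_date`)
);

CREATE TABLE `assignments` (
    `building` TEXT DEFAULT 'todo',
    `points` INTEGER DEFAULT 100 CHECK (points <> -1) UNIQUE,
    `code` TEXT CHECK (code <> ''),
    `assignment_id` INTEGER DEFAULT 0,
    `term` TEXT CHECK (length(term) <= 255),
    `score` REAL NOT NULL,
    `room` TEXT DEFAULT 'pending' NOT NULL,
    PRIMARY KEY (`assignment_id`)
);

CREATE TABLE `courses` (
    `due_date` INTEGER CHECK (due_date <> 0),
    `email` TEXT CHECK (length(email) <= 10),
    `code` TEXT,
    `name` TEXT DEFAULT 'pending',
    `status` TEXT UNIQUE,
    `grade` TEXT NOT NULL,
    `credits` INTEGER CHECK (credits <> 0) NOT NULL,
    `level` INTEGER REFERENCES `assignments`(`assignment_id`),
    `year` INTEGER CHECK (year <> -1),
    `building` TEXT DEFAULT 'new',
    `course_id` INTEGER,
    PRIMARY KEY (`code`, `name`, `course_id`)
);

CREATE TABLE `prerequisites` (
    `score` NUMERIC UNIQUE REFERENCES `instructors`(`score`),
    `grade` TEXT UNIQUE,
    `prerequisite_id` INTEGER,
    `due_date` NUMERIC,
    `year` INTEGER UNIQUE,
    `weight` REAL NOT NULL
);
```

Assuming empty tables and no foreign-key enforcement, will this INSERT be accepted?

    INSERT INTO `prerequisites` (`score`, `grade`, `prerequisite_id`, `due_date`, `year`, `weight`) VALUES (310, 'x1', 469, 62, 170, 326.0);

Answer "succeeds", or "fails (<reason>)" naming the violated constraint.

succeeds

NOT NULL columns: weight is supplied.
No constraint is violated.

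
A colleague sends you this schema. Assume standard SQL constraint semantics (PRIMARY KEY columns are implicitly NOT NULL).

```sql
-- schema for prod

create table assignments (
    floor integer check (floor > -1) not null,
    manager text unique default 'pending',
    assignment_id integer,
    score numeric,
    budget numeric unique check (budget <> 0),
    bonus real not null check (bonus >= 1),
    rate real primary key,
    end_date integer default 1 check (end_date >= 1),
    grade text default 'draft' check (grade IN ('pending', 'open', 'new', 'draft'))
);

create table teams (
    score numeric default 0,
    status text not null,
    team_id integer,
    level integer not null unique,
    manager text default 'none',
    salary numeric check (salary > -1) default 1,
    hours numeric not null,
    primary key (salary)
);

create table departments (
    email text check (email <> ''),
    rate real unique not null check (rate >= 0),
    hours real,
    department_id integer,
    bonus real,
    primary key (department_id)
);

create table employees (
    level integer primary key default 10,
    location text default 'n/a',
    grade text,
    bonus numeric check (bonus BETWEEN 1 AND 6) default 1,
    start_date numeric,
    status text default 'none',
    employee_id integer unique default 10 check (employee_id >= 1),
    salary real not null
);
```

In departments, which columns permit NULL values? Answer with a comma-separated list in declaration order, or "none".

email, hours, bonus

- email: CHECK does not forbid NULL (a CHECK constraint passes when its expression is NULL) → nullable.
- rate: declared NOT NULL → not nullable.
- hours: no NOT NULL constraint applies → nullable.
- department_id: part of the PRIMARY KEY, which implies NOT NULL → not nullable.
- bonus: no NOT NULL constraint applies → nullable.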